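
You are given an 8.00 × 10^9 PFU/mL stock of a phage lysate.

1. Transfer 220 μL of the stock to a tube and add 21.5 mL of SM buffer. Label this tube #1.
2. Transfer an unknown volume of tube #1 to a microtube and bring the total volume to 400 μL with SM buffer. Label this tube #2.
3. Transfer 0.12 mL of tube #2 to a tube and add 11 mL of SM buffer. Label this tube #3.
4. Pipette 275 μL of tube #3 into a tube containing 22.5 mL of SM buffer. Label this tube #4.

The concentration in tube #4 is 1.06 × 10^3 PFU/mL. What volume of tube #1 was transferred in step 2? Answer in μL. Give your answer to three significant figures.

Step 1: 220 μL + 21.5 mL = 21720 μL total → factor 21720/220 = 98.727
Step 2: v brought to 400 μL → factor = 400 μL/v
Step 3: 0.12 mL + 11 mL = 11.12 mL total → factor 11.12/0.12 = 92.667
Step 4: 275 μL + 22.5 mL = 22775 μL total → factor 22775/275 = 82.818
Product of known-step factors = 7.5768 × 10^5
Overall factor = 8.00 × 10^9 PFU/mL / (1.06 × 10^3 PFU/mL) = 7.5472 × 10^6
Step-2 factor = 7.5472 × 10^6 / 7.5768 × 10^5 = 9.9609
v = 400 μL / 9.9609 = 40.2 μL

40.2 μL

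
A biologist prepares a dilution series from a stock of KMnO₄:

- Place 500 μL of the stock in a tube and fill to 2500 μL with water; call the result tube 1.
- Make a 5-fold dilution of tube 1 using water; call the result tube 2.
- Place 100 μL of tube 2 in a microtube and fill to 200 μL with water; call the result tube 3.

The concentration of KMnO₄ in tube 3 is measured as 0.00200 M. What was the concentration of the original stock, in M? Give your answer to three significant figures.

0.100 M

Step 1: 500 μL brought to 2500 μL → factor 2500/500 = 5
Step 2: 5-fold → factor 5
Step 3: 100 μL brought to 200 μL → factor 200/100 = 2
Overall dilution factor = 5 × 5 × 2 = 50
Stock = 0.00200 M × 50 = 0.100 M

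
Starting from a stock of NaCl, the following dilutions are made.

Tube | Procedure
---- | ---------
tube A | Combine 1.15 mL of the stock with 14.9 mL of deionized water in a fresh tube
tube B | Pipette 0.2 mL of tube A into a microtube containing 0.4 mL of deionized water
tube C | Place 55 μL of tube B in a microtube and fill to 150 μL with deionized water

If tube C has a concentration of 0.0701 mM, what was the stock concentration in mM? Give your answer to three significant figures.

Step 1: 1.15 mL + 14.9 mL = 16.05 mL total → factor 16.05/1.15 = 13.957
Step 2: 0.2 mL + 0.4 mL = 0.6 mL total → factor 0.6/0.2 = 3
Step 3: 55 μL brought to 150 μL → factor 150/55 = 2.7273
Overall dilution factor = 13.957 × 3 × 2.7273 = 114.19
Stock = 0.0701 mM × 114.19 = 8.00 mM

8.00 mM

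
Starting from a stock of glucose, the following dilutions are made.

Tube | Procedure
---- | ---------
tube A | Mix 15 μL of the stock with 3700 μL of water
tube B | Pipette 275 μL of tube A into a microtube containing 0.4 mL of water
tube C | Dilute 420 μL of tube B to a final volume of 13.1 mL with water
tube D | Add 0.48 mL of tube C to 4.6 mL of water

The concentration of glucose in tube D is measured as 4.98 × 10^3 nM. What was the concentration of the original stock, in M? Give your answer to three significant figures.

0.999 M

Step 1: 15 μL + 3700 μL = 3715 μL total → factor 3715/15 = 247.67
Step 2: 275 μL + 0.4 mL = 675 μL total → factor 675/275 = 2.4545
Step 3: 420 μL brought to 13.1 mL → factor 13100/420 = 31.19
Step 4: 0.48 mL + 4.6 mL = 5.08 mL total → factor 5.08/0.48 = 10.583
Overall dilution factor = 247.67 × 2.4545 × 31.19 × 10.583 = 2.0067 × 10^5
Stock = 4.98 × 10^3 nM × 2.0067 × 10^5 = 9.993 × 10^8 nM = 0.999 M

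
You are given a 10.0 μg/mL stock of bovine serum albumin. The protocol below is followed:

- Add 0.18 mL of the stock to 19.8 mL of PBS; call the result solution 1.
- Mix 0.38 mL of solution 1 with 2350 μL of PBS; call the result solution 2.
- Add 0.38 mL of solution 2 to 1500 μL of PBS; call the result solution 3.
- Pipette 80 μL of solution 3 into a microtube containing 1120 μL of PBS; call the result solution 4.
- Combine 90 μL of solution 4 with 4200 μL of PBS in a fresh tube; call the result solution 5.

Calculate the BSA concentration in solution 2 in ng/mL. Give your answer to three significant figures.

Step 1: 0.18 mL + 19.8 mL = 19.98 mL total → factor 19.98/0.18 = 111
Step 2: 0.38 mL + 2350 μL = 2.73 mL total → factor 2.73/0.38 = 7.1842
Dilution factor through solution 2 = 111 × 7.1842 = 797.45
[solution 2] = 10.0 μg/mL / 797.45 = 0.01254 μg/mL = 12.5 ng/mL

12.5 ng/mL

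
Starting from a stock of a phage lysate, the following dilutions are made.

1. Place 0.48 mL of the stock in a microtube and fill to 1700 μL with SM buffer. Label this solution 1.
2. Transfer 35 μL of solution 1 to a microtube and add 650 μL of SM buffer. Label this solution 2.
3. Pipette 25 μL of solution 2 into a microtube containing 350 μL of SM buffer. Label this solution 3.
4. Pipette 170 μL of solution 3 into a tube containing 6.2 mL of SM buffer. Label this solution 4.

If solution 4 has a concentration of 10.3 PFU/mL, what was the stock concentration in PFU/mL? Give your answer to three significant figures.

Step 1: 0.48 mL brought to 1700 μL → factor 1.7/0.48 = 3.5417
Step 2: 35 μL + 650 μL = 685 μL total → factor 685/35 = 19.571
Step 3: 25 μL + 350 μL = 375 μL total → factor 375/25 = 15
Step 4: 170 μL + 6.2 mL = 6370 μL total → factor 6370/170 = 37.471
Overall dilution factor = 3.5417 × 19.571 × 15 × 37.471 = 38959
Stock = 10.3 PFU/mL × 38959 = 4.01 × 10^5 PFU/mL

4.01 × 10^5 PFU/mL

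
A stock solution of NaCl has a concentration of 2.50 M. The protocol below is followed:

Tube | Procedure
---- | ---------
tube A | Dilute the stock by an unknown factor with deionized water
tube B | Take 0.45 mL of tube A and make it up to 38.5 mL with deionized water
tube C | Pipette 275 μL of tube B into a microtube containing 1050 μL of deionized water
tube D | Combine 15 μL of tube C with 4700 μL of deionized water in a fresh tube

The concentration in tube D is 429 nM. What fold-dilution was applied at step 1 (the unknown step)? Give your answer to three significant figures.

Step 1: unknown factor x
Step 2: 0.45 mL brought to 38.5 mL → factor 38.5/0.45 = 85.556
Step 3: 275 μL + 1050 μL = 1325 μL total → factor 1325/275 = 4.8182
Step 4: 15 μL + 4700 μL = 4715 μL total → factor 4715/15 = 314.33
Product of known-step factors = 1.2958 × 10^5
Overall factor = 2.50 M / (429 nM) = 5.8275 × 10^6
x = 5.8275 × 10^6 / 1.2958 × 10^5 = 45.0

45.0-fold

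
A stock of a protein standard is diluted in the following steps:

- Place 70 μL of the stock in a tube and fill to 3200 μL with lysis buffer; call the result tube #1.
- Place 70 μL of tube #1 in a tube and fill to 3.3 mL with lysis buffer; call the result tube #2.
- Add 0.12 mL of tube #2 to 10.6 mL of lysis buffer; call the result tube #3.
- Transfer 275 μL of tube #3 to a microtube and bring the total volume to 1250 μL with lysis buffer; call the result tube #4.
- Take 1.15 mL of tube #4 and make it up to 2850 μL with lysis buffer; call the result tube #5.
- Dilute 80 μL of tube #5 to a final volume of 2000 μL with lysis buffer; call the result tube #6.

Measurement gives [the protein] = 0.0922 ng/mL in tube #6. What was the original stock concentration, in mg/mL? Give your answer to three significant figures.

5.00 mg/mL

Step 1: 70 μL brought to 3200 μL → factor 3200/70 = 45.714
Step 2: 70 μL brought to 3.3 mL → factor 3300/70 = 47.143
Step 3: 0.12 mL + 10.6 mL = 10.72 mL total → factor 10.72/0.12 = 89.333
Step 4: 275 μL brought to 1250 μL → factor 1250/275 = 4.5455
Step 5: 1.15 mL brought to 2850 μL → factor 2.85/1.15 = 2.4783
Step 6: 80 μL brought to 2000 μL → factor 2000/80 = 25
Overall dilution factor = 45.714 × 47.143 × 89.333 × 4.5455 × 2.4783 × 25 = 5.4218 × 10^7
Stock = 0.0922 ng/mL × 5.4218 × 10^7 = 4.999 × 10^6 ng/mL = 5.00 mg/mL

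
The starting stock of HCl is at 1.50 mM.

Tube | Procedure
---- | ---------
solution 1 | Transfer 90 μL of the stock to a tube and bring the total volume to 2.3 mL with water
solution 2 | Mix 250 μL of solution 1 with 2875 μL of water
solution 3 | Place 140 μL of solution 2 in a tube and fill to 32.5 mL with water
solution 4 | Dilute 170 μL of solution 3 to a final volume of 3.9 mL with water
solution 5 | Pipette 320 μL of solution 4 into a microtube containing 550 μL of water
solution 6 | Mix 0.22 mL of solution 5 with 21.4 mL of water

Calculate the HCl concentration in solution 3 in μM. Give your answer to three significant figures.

Step 1: 90 μL brought to 2.3 mL → factor 2300/90 = 25.556
Step 2: 250 μL + 2875 μL = 3125 μL total → factor 3125/250 = 12.5
Step 3: 140 μL brought to 32.5 mL → factor 32500/140 = 232.14
Dilution factor through solution 3 = 25.556 × 12.5 × 232.14 = 74157
[solution 3] = 1.50 mM / 74157 = 2.023 × 10^-5 mM = 0.0202 μM

0.0202 μM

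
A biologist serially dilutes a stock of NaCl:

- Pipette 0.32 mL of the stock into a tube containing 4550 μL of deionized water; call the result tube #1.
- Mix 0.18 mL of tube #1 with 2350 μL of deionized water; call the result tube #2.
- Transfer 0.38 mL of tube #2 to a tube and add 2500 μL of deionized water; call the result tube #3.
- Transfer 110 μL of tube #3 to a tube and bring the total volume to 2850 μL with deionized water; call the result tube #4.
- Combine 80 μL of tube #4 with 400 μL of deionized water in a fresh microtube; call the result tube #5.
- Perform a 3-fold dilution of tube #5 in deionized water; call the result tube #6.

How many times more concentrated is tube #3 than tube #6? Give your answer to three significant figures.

Step 1: 0.32 mL + 4550 μL = 4.87 mL total → factor 4.87/0.32 = 15.219
Step 2: 0.18 mL + 2350 μL = 2.53 mL total → factor 2.53/0.18 = 14.056
Step 3: 0.38 mL + 2500 μL = 2.88 mL total → factor 2.88/0.38 = 7.5789
Step 4: 110 μL brought to 2850 μL → factor 2850/110 = 25.909
Step 5: 80 μL + 400 μL = 480 μL total → factor 480/80 = 6
Step 6: 3-fold → factor 3
Dilution factor to tube #3 = 1621.2; to tube #6 = 7.5607 × 10^5
[tube #3]/[tube #6] = (factor to tube #6)/(factor to tube #3) = 7.5607 × 10^5/1621.2 = 466

466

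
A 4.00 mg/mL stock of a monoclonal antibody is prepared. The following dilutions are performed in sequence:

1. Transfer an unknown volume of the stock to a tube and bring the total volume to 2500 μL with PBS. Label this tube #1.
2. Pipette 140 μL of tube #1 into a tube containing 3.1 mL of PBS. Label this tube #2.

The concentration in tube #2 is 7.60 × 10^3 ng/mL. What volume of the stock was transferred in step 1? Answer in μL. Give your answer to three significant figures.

110 μL

Step 1: v brought to 2500 μL → factor = 2500 μL/v
Step 2: 140 μL + 3.1 mL = 3240 μL total → factor 3240/140 = 23.143
Product of known-step factors = 23.143
Overall factor = 4.00 mg/mL / (7.60 × 10^3 ng/mL) = 526.32
Step-1 factor = 526.32 / 23.143 = 22.742
v = 2500 μL / 22.742 = 110 μL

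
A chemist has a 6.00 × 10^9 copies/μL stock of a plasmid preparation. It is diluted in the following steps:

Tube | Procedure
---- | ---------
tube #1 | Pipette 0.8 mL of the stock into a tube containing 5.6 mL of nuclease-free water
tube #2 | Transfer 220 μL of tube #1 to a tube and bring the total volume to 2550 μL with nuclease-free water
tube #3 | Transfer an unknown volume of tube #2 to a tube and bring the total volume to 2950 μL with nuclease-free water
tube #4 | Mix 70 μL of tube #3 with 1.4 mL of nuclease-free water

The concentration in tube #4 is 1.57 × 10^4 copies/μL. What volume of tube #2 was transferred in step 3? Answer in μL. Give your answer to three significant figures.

Step 1: 0.8 mL + 5.6 mL = 6.4 mL total → factor 6.4/0.8 = 8
Step 2: 220 μL brought to 2550 μL → factor 2550/220 = 11.591
Step 3: v brought to 2950 μL → factor = 2950 μL/v
Step 4: 70 μL + 1.4 mL = 1470 μL total → factor 1470/70 = 21
Product of known-step factors = 1947.3
Overall factor = 6.00 × 10^9 copies/μL / (1.57 × 10^4 copies/μL) = 3.8217 × 10^5
Step-3 factor = 3.8217 × 10^5 / 1947.3 = 196.26
v = 2950 μL / 196.26 = 15.0 μL

15.0 μL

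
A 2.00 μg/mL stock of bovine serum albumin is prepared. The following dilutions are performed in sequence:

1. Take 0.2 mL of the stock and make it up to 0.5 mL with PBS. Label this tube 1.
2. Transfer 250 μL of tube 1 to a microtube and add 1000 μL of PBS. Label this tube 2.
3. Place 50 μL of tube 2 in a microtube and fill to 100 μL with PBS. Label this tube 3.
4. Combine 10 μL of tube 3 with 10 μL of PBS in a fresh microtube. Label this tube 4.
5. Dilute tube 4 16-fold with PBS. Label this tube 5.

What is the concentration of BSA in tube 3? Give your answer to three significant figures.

0.0800 μg/mL

Step 1: 0.2 mL brought to 0.5 mL → factor 0.5/0.2 = 2.5
Step 2: 250 μL + 1000 μL = 1250 μL total → factor 1250/250 = 5
Step 3: 50 μL brought to 100 μL → factor 100/50 = 2
Dilution factor through tube 3 = 2.5 × 5 × 2 = 25
[tube 3] = 2.00 μg/mL / 25 = 0.0800 μg/mL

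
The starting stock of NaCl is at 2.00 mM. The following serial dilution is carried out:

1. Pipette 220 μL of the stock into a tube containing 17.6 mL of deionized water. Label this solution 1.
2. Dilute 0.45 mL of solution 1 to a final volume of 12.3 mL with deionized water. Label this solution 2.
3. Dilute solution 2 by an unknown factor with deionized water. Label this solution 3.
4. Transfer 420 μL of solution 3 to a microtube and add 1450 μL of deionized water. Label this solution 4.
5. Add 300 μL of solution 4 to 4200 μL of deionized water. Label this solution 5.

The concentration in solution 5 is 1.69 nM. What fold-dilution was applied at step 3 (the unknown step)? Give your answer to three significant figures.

8.00-fold

Step 1: 220 μL + 17.6 mL = 17820 μL total → factor 17820/220 = 81
Step 2: 0.45 mL brought to 12.3 mL → factor 12.3/0.45 = 27.333
Step 3: unknown factor x
Step 4: 420 μL + 1450 μL = 1870 μL total → factor 1870/420 = 4.4524
Step 5: 300 μL + 4200 μL = 4500 μL total → factor 4500/300 = 15
Product of known-step factors = 1.4786 × 10^5
Overall factor = 2.00 mM / (1.69 nM) = 1.1834 × 10^6
x = 1.1834 × 10^6 / 1.4786 × 10^5 = 8.00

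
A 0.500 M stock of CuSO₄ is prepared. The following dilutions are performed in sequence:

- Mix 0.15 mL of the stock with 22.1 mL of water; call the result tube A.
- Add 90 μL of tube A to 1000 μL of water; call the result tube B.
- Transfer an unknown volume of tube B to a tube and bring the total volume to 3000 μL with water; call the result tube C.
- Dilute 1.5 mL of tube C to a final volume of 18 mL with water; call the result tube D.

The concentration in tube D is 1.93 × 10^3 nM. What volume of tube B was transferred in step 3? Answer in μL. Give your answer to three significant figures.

Step 1: 0.15 mL + 22.1 mL = 22.25 mL total → factor 22.25/0.15 = 148.33
Step 2: 90 μL + 1000 μL = 1090 μL total → factor 1090/90 = 12.111
Step 3: v brought to 3000 μL → factor = 3000 μL/v
Step 4: 1.5 mL brought to 18 mL → factor 18/1.5 = 12
Product of known-step factors = 21558
Overall factor = 0.500 M / (1.93 × 10^3 nM) = 2.5907 × 10^5
Step-3 factor = 2.5907 × 10^5 / 21558 = 12.017
v = 3000 μL / 12.017 = 250 μL

250 μL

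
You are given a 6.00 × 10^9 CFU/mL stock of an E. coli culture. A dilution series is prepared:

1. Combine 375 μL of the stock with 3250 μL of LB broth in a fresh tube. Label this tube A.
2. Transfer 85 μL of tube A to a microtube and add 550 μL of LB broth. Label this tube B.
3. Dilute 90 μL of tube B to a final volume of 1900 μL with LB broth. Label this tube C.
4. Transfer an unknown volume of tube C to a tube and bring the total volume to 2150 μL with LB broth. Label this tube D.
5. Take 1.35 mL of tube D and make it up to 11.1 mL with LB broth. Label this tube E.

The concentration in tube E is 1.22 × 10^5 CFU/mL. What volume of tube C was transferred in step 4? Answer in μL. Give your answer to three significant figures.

548 μL

Step 1: 375 μL + 3250 μL = 3625 μL total → factor 3625/375 = 9.6667
Step 2: 85 μL + 550 μL = 635 μL total → factor 635/85 = 7.4706
Step 3: 90 μL brought to 1900 μL → factor 1900/90 = 21.111
Step 4: v brought to 2150 μL → factor = 2150 μL/v
Step 5: 1.35 mL brought to 11.1 mL → factor 11.1/1.35 = 8.2222
Product of known-step factors = 12535
Overall factor = 6.00 × 10^9 CFU/mL / (1.22 × 10^5 CFU/mL) = 49180
Step-4 factor = 49180 / 12535 = 3.9234
v = 2150 μL / 3.9234 = 548 μL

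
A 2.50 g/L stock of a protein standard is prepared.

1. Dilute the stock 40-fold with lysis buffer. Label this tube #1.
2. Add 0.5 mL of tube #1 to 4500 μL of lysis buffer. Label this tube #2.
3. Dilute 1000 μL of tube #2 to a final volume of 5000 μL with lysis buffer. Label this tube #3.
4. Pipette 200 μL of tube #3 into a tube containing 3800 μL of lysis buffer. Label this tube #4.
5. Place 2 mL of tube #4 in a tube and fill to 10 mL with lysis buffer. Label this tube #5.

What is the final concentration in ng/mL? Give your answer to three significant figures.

Step 1: 40-fold → factor 40
Step 2: 0.5 mL + 4500 μL = 5 mL total → factor 5/0.5 = 10
Step 3: 1000 μL brought to 5000 μL → factor 5000/1000 = 5
Step 4: 200 μL + 3800 μL = 4000 μL total → factor 4000/200 = 20
Step 5: 2 mL brought to 10 mL → factor 10/2 = 5
Overall dilution factor = 40 × 10 × 5 × 20 × 5 = 2 × 10^5
Final = 2.50 g/L / 2 × 10^5 = 1.250 × 10^-5 g/L = 12.5 ng/mL

12.5 ng/mL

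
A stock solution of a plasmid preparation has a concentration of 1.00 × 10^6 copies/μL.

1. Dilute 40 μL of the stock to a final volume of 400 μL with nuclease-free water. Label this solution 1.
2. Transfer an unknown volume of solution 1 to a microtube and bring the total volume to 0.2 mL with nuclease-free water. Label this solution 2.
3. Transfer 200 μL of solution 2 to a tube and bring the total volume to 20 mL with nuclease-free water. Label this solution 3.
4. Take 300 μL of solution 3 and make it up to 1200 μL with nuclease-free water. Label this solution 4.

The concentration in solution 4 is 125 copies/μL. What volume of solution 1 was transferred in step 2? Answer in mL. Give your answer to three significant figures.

0.100 mL

Step 1: 40 μL brought to 400 μL → factor 400/40 = 10
Step 2: v brought to 0.2 mL → factor = 0.2 mL/v
Step 3: 200 μL brought to 20 mL → factor 20000/200 = 100
Step 4: 300 μL brought to 1200 μL → factor 1200/300 = 4
Product of known-step factors = 4000
Overall factor = 1.00 × 10^6 copies/μL / (125 copies/μL) = 8000
Step-2 factor = 8000 / 4000 = 2
v = 0.2 mL / 2 = 0.100 mL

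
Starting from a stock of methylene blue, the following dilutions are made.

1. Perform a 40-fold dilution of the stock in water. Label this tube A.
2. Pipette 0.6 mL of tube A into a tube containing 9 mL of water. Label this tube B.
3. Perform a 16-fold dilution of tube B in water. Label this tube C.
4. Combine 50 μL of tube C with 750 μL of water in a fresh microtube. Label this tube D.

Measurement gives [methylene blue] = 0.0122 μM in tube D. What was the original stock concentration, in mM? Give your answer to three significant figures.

2.00 mM

Step 1: 40-fold → factor 40
Step 2: 0.6 mL + 9 mL = 9.6 mL total → factor 9.6/0.6 = 16
Step 3: 16-fold → factor 16
Step 4: 50 μL + 750 μL = 800 μL total → factor 800/50 = 16
Overall dilution factor = 40 × 16 × 16 × 16 = 1.6384 × 10^5
Stock = 0.0122 μM × 1.6384 × 10^5 = 1999 μM = 2.00 mM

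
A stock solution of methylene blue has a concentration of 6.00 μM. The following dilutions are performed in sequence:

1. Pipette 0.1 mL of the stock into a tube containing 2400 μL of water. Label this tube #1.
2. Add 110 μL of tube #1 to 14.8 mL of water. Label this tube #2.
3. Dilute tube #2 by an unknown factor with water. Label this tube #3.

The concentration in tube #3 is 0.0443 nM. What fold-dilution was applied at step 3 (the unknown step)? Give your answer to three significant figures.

40.0-fold

Step 1: 0.1 mL + 2400 μL = 2.5 mL total → factor 2.5/0.1 = 25
Step 2: 110 μL + 14.8 mL = 14910 μL total → factor 14910/110 = 135.55
Step 3: unknown factor x
Product of known-step factors = 3388.6
Overall factor = 6.00 μM / (0.0443 nM) = 1.3544 × 10^5
x = 1.3544 × 10^5 / 3388.6 = 40.0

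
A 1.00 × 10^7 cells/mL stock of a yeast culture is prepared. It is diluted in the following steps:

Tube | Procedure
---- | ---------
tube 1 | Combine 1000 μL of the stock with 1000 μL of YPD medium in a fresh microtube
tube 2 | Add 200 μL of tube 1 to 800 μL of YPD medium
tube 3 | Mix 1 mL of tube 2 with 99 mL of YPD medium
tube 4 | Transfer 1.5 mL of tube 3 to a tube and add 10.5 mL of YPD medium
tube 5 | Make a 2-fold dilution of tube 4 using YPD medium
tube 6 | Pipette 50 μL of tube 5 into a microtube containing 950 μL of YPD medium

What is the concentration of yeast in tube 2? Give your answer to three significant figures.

Step 1: 1000 μL + 1000 μL = 2000 μL total → factor 2000/1000 = 2
Step 2: 200 μL + 800 μL = 1000 μL total → factor 1000/200 = 5
Dilution factor through tube 2 = 2 × 5 = 10
[tube 2] = 1.00 × 10^7 cells/mL / 10 = 1.00 × 10^6 cells/mL

1.00 × 10^6 cells/mL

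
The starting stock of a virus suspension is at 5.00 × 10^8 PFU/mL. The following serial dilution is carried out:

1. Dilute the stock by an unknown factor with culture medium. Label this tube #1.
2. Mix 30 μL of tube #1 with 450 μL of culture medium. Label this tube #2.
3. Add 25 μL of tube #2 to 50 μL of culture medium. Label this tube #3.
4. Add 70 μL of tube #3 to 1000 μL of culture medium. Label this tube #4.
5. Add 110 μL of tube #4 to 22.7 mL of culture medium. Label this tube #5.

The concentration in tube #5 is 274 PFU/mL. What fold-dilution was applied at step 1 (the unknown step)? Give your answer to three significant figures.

Step 1: unknown factor x
Step 2: 30 μL + 450 μL = 480 μL total → factor 480/30 = 16
Step 3: 25 μL + 50 μL = 75 μL total → factor 75/25 = 3
Step 4: 70 μL + 1000 μL = 1070 μL total → factor 1070/70 = 15.286
Step 5: 110 μL + 22.7 mL = 22810 μL total → factor 22810/110 = 207.36
Product of known-step factors = 1.5215 × 10^5
Overall factor = 5.00 × 10^8 PFU/mL / (274 PFU/mL) = 1.8248 × 10^6
x = 1.8248 × 10^6 / 1.5215 × 10^5 = 12.0

12.0-fold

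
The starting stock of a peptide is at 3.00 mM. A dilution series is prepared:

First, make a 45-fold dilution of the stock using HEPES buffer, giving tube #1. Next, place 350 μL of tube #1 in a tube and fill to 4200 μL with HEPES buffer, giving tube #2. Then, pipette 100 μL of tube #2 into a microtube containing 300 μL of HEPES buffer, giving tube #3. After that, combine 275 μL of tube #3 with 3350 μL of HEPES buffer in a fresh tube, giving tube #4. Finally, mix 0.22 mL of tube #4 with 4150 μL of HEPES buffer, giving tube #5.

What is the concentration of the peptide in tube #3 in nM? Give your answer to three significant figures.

Step 1: 45-fold → factor 45
Step 2: 350 μL brought to 4200 μL → factor 4200/350 = 12
Step 3: 100 μL + 300 μL = 400 μL total → factor 400/100 = 4
Dilution factor through tube #3 = 45 × 12 × 4 = 2160
[tube #3] = 3.00 mM / 2160 = 0.001389 mM = 1.39 × 10^3 nM

1.39 × 10^3 nM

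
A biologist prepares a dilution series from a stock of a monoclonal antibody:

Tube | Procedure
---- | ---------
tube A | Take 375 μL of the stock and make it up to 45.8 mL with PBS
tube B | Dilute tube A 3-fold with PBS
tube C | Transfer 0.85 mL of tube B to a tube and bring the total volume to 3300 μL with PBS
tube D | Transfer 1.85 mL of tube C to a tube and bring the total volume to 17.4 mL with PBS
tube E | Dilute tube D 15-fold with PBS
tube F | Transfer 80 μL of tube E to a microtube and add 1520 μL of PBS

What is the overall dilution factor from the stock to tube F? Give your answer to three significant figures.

Step 1: 375 μL brought to 45.8 mL → factor 45800/375 = 122.13
Step 2: 3-fold → factor 3
Step 3: 0.85 mL brought to 3300 μL → factor 3.3/0.85 = 3.8824
Step 4: 1.85 mL brought to 17.4 mL → factor 17.4/1.85 = 9.4054
Step 5: 15-fold → factor 15
Step 6: 80 μL + 1520 μL = 1600 μL total → factor 1600/80 = 20
Overall dilution factor = 122.13 × 3 × 3.8824 × 9.4054 × 15 × 20 = 4.0137 × 10^6

4.01 × 10^6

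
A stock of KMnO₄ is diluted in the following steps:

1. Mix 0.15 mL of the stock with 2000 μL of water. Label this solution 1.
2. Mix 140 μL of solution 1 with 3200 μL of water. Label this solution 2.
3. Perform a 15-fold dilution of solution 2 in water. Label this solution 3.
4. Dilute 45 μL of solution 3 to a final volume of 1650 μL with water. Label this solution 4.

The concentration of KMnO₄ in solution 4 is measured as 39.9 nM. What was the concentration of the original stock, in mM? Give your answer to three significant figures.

Step 1: 0.15 mL + 2000 μL = 2.15 mL total → factor 2.15/0.15 = 14.333
Step 2: 140 μL + 3200 μL = 3340 μL total → factor 3340/140 = 23.857
Step 3: 15-fold → factor 15
Step 4: 45 μL brought to 1650 μL → factor 1650/45 = 36.667
Overall dilution factor = 14.333 × 23.857 × 15 × 36.667 = 1.8807 × 10^5
Stock = 39.9 nM × 1.8807 × 10^5 = 7.504 × 10^6 nM = 7.50 mM

7.50 mM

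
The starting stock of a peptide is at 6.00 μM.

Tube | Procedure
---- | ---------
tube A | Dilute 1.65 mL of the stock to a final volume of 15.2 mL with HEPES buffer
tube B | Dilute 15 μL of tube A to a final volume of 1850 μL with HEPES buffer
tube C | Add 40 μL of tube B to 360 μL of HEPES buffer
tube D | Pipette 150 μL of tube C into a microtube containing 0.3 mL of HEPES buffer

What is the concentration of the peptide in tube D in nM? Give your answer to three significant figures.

0.176 nM

Step 1: 1.65 mL brought to 15.2 mL → factor 15.2/1.65 = 9.2121
Step 2: 15 μL brought to 1850 μL → factor 1850/15 = 123.33
Step 3: 40 μL + 360 μL = 400 μL total → factor 400/40 = 10
Step 4: 150 μL + 0.3 mL = 450 μL total → factor 450/150 = 3
Overall dilution factor = 9.2121 × 123.33 × 10 × 3 = 34085
Final = 6.00 μM / 34085 = 0.0001760 μM = 0.176 nM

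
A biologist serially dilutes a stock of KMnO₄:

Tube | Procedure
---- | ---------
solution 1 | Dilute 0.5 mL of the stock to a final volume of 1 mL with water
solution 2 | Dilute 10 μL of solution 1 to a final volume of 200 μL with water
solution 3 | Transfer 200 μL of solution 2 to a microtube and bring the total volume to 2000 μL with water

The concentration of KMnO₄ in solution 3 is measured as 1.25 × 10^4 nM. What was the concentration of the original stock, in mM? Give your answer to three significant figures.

Step 1: 0.5 mL brought to 1 mL → factor 1/0.5 = 2
Step 2: 10 μL brought to 200 μL → factor 200/10 = 20
Step 3: 200 μL brought to 2000 μL → factor 2000/200 = 10
Overall dilution factor = 2 × 20 × 10 = 400
Stock = 1.25 × 10^4 nM × 400 = 5.000 × 10^6 nM = 5.00 mM

5.00 mM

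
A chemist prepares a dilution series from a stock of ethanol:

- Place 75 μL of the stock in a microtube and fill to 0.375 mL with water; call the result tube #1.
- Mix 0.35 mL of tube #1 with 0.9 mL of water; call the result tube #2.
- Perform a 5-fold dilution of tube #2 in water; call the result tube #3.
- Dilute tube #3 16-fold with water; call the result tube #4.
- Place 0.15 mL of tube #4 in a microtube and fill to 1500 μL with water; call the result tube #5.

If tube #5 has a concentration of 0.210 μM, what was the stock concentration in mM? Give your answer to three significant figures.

Step 1: 75 μL brought to 0.375 mL → factor 375/75 = 5
Step 2: 0.35 mL + 0.9 mL = 1.25 mL total → factor 1.25/0.35 = 3.5714
Step 3: 5-fold → factor 5
Step 4: 16-fold → factor 16
Step 5: 0.15 mL brought to 1500 μL → factor 1.5/0.15 = 10
Overall dilution factor = 5 × 3.5714 × 5 × 16 × 10 = 14286
Stock = 0.210 μM × 14286 = 3000 μM = 3.00 mM

3.00 mM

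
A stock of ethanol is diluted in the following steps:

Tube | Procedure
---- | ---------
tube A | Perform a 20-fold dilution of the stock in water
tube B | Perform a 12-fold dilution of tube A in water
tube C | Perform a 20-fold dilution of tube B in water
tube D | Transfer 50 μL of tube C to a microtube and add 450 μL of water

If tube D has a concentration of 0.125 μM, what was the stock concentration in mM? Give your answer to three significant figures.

Step 1: 20-fold → factor 20
Step 2: 12-fold → factor 12
Step 3: 20-fold → factor 20
Step 4: 50 μL + 450 μL = 500 μL total → factor 500/50 = 10
Overall dilution factor = 20 × 12 × 20 × 10 = 48000
Stock = 0.125 μM × 48000 = 6000 μM = 6.00 mM

6.00 mM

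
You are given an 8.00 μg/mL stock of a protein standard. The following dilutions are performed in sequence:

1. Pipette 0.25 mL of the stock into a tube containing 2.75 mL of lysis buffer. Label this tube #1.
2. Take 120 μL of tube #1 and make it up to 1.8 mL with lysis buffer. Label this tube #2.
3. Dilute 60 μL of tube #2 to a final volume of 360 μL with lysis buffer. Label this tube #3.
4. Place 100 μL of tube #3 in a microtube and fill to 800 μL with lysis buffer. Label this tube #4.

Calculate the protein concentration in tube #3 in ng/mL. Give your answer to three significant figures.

7.41 ng/mL

Step 1: 0.25 mL + 2.75 mL = 3 mL total → factor 3/0.25 = 12
Step 2: 120 μL brought to 1.8 mL → factor 1800/120 = 15
Step 3: 60 μL brought to 360 μL → factor 360/60 = 6
Dilution factor through tube #3 = 12 × 15 × 6 = 1080
[tube #3] = 8.00 μg/mL / 1080 = 0.007407 μg/mL = 7.41 ng/mL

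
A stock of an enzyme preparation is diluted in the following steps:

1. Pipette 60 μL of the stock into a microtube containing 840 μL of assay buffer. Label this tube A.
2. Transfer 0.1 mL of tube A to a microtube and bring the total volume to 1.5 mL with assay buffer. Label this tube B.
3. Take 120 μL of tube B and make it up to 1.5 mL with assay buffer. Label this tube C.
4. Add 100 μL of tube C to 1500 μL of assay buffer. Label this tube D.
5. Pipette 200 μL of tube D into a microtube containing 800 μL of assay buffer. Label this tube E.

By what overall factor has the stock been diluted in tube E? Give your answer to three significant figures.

2.25 × 10^5

Step 1: 60 μL + 840 μL = 900 μL total → factor 900/60 = 15
Step 2: 0.1 mL brought to 1.5 mL → factor 1.5/0.1 = 15
Step 3: 120 μL brought to 1.5 mL → factor 1500/120 = 12.5
Step 4: 100 μL + 1500 μL = 1600 μL total → factor 1600/100 = 16
Step 5: 200 μL + 800 μL = 1000 μL total → factor 1000/200 = 5
Overall dilution factor = 15 × 15 × 12.5 × 16 × 5 = 2.25 × 10^5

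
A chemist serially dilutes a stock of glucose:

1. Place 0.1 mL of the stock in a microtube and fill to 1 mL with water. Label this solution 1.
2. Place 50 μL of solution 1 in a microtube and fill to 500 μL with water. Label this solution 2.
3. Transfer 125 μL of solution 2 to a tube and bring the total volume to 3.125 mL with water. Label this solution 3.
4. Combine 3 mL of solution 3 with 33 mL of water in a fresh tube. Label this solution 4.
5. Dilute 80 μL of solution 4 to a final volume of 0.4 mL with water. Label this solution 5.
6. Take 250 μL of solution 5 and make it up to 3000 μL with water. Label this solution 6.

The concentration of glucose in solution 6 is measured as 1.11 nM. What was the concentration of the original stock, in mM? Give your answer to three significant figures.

Step 1: 0.1 mL brought to 1 mL → factor 1/0.1 = 10
Step 2: 50 μL brought to 500 μL → factor 500/50 = 10
Step 3: 125 μL brought to 3.125 mL → factor 3125/125 = 25
Step 4: 3 mL + 33 mL = 36 mL total → factor 36/3 = 12
Step 5: 80 μL brought to 0.4 mL → factor 400/80 = 5
Step 6: 250 μL brought to 3000 μL → factor 3000/250 = 12
Overall dilution factor = 10 × 10 × 25 × 12 × 5 × 12 = 1.8 × 10^6
Stock = 1.11 nM × 1.8 × 10^6 = 1.998 × 10^6 nM = 2.00 mM

2.00 mM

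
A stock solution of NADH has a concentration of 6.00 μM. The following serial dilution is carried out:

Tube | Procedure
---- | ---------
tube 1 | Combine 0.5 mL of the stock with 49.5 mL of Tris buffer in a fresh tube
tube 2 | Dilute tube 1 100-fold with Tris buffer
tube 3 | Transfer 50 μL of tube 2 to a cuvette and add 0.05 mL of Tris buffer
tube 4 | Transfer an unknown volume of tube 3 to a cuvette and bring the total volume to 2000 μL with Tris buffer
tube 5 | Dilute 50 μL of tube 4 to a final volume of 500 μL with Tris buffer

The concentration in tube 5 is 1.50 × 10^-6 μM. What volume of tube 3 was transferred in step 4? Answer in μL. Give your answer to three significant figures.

Step 1: 0.5 mL + 49.5 mL = 50 mL total → factor 50/0.5 = 100
Step 2: 100-fold → factor 100
Step 3: 50 μL + 0.05 mL = 100 μL total → factor 100/50 = 2
Step 4: v brought to 2000 μL → factor = 2000 μL/v
Step 5: 50 μL brought to 500 μL → factor 500/50 = 10
Product of known-step factors = 2 × 10^5
Overall factor = 6.00 μM / (1.50 × 10^-6 μM) = 4 × 10^6
Step-4 factor = 4 × 10^6 / 2 × 10^5 = 20
v = 2000 μL / 20 = 100 μL

100 μL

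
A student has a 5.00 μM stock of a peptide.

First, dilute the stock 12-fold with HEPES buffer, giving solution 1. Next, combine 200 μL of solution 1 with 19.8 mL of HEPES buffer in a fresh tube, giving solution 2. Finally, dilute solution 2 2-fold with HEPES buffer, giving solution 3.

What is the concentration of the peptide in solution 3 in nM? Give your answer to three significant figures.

2.08 nM

Step 1: 12-fold → factor 12
Step 2: 200 μL + 19.8 mL = 20000 μL total → factor 20000/200 = 100
Step 3: 2-fold → factor 2
Overall dilution factor = 12 × 100 × 2 = 2400
Final = 5.00 μM / 2400 = 0.002083 μM = 2.08 nM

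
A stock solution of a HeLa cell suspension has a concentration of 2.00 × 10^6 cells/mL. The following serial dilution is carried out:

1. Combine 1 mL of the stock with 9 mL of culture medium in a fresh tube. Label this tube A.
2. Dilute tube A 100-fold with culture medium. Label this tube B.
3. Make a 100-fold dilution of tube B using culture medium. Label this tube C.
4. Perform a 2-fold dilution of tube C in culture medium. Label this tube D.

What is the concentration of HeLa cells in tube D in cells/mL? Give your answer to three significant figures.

10.0 cells/mL

Step 1: 1 mL + 9 mL = 10 mL total → factor 10/1 = 10
Step 2: 100-fold → factor 100
Step 3: 100-fold → factor 100
Step 4: 2-fold → factor 2
Dilution factor through tube D = 10 × 100 × 100 × 2 = 2 × 10^5
[tube D] = 2.00 × 10^6 cells/mL / 2 × 10^5 = 10.0 cells/mL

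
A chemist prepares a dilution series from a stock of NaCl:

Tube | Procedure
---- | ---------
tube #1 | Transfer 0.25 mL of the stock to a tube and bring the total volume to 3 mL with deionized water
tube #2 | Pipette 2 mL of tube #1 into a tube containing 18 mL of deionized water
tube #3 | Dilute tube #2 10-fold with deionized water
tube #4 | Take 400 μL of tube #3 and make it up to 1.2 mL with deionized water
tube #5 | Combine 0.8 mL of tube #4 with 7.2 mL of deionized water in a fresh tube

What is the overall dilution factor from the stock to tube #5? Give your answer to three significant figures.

3.60 × 10^4

Step 1: 0.25 mL brought to 3 mL → factor 3/0.25 = 12
Step 2: 2 mL + 18 mL = 20 mL total → factor 20/2 = 10
Step 3: 10-fold → factor 10
Step 4: 400 μL brought to 1.2 mL → factor 1200/400 = 3
Step 5: 0.8 mL + 7.2 mL = 8 mL total → factor 8/0.8 = 10
Overall dilution factor = 12 × 10 × 10 × 3 × 10 = 36000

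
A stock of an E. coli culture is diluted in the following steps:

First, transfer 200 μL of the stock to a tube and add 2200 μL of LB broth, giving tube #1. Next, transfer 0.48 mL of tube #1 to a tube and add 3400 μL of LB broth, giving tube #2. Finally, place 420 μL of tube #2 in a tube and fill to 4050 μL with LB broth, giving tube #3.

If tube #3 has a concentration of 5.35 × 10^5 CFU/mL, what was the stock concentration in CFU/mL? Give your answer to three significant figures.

Step 1: 200 μL + 2200 μL = 2400 μL total → factor 2400/200 = 12
Step 2: 0.48 mL + 3400 μL = 3.88 mL total → factor 3.88/0.48 = 8.0833
Step 3: 420 μL brought to 4050 μL → factor 4050/420 = 9.6429
Overall dilution factor = 12 × 8.0833 × 9.6429 = 935.36
Stock = 5.35 × 10^5 CFU/mL × 935.36 = 5.00 × 10^8 CFU/mL

5.00 × 10^8 CFU/mL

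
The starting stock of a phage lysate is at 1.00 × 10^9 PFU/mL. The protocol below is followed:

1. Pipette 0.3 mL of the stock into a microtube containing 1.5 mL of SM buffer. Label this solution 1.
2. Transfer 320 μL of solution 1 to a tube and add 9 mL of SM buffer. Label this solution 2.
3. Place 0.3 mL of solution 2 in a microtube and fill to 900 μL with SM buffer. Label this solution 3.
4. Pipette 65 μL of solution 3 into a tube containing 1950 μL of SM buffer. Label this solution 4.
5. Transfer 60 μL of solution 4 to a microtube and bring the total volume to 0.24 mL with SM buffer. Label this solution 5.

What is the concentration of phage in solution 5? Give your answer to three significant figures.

1.54 × 10^4 PFU/mL

Step 1: 0.3 mL + 1.5 mL = 1.8 mL total → factor 1.8/0.3 = 6
Step 2: 320 μL + 9 mL = 9320 μL total → factor 9320/320 = 29.125
Step 3: 0.3 mL brought to 900 μL → factor 0.9/0.3 = 3
Step 4: 65 μL + 1950 μL = 2015 μL total → factor 2015/65 = 31
Step 5: 60 μL brought to 0.24 mL → factor 240/60 = 4
Overall dilution factor = 6 × 29.125 × 3 × 31 × 4 = 65007
Final = 1.00 × 10^9 PFU/mL / 65007 = 1.54 × 10^4 PFU/mL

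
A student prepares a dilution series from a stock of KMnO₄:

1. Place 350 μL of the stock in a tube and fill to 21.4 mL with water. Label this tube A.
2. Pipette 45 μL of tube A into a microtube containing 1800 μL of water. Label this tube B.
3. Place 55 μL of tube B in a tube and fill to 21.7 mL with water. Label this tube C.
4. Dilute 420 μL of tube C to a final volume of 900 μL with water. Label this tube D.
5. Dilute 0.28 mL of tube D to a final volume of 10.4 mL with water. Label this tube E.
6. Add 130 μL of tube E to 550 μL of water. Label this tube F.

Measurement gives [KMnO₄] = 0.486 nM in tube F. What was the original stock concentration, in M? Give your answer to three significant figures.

0.200 M

Step 1: 350 μL brought to 21.4 mL → factor 21400/350 = 61.143
Step 2: 45 μL + 1800 μL = 1845 μL total → factor 1845/45 = 41
Step 3: 55 μL brought to 21.7 mL → factor 21700/55 = 394.55
Step 4: 420 μL brought to 900 μL → factor 900/420 = 2.1429
Step 5: 0.28 mL brought to 10.4 mL → factor 10.4/0.28 = 37.143
Step 6: 130 μL + 550 μL = 680 μL total → factor 680/130 = 5.2308
Overall dilution factor = 61.143 × 41 × 394.55 × 2.1429 × 37.143 × 5.2308 = 4.1178 × 10^8
Stock = 0.486 nM × 4.1178 × 10^8 = 2.001 × 10^8 nM = 0.200 M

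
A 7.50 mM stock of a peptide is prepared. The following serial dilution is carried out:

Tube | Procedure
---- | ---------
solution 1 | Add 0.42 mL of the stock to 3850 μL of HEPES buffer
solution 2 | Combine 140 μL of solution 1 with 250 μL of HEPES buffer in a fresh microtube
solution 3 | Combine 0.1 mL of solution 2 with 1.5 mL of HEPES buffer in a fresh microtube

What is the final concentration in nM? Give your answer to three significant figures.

Step 1: 0.42 mL + 3850 μL = 4.27 mL total → factor 4.27/0.42 = 10.167
Step 2: 140 μL + 250 μL = 390 μL total → factor 390/140 = 2.7857
Step 3: 0.1 mL + 1.5 mL = 1.6 mL total → factor 1.6/0.1 = 16
Overall dilution factor = 10.167 × 2.7857 × 16 = 453.14
Final = 7.50 mM / 453.14 = 0.01655 mM = 1.66 × 10^4 nM

1.66 × 10^4 nM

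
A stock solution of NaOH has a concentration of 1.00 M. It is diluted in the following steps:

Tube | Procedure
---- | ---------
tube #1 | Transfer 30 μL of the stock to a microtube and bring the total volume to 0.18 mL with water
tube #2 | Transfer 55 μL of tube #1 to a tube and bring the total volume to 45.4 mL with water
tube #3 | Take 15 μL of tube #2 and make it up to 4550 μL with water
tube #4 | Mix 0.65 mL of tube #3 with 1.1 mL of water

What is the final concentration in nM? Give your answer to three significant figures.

247 nM

Step 1: 30 μL brought to 0.18 mL → factor 180/30 = 6
Step 2: 55 μL brought to 45.4 mL → factor 45400/55 = 825.45
Step 3: 15 μL brought to 4550 μL → factor 4550/15 = 303.33
Step 4: 0.65 mL + 1.1 mL = 1.75 mL total → factor 1.75/0.65 = 2.6923
Overall dilution factor = 6 × 825.45 × 303.33 × 2.6923 = 4.0447 × 10^6
Final = 1.00 M / 4.0447 × 10^6 = 2.472 × 10^-7 M = 247 nM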